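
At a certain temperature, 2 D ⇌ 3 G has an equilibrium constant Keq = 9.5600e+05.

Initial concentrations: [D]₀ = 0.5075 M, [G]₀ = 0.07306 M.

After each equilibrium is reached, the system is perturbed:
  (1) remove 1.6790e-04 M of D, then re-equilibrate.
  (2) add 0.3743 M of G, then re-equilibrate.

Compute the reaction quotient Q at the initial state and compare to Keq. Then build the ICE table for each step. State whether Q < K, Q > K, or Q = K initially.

Q₀ = 0.001514 vs Keq = 9.5600e+05 ⇒ Q<K, forward
Step 1:
                    D           G
  init         0.5075     0.07306
  Δ           -0.5067      0.7601
  eq       7.7777e-04      0.8331
  solve Keq expr → x = 0.2534; check Q = 9.5600e+05
Then remove 1.6790e-04 M of D.
Step 2:
                    D           G
  init     6.0987e-04      0.8331
  Δ        1.6755e-04 -2.5132e-04
  eq       7.7742e-04      0.8329
  solve Keq expr → x = -8.3774e-05; check Q = 9.5600e+05
Then add 0.3743 M of G.
Step 3:
                    D           G
  init     7.7742e-04       1.207
  Δ        5.7767e-04 -8.6651e-04
  eq         0.001355       1.206
  solve Keq expr → x = -2.8884e-04; check Q = 9.5600e+05

Q₀ = 0.001514; Q < K (proceeds forward)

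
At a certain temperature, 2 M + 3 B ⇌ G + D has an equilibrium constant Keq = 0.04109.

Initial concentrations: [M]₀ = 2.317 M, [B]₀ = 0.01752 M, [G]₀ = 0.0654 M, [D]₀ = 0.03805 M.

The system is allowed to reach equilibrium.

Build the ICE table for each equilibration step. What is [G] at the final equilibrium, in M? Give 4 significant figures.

[G]_eq = 0.03545 M

Q₀ = 86.19 vs Keq = 0.04109 ⇒ Q>K, reverse
Step 1:
                   M          B          G          D
  I            2.317    0.01752     0.0654    0.03805
  C          0.05989    0.08984   -0.02995   -0.02995
  E            2.377     0.1074    0.03545   0.008103
  solve Keq expr → x = -0.02995; check Q = 0.04109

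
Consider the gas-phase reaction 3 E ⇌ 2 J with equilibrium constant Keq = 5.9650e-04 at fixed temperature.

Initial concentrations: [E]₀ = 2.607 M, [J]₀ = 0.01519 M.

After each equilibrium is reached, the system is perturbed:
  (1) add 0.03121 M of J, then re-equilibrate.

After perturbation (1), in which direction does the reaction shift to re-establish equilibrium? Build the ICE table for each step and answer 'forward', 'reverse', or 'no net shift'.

Q₀ = 1.3022e-05 vs Keq = 5.9650e-04 ⇒ Q<K, forward
Step 1:
                  E         J
  init        2.607   0.01519
  Δ         -0.1208   0.08055
  eq          2.486   0.09574
  solve Keq expr → x = 0.04028; check Q = 5.9650e-04
Then add 0.03121 M of J.
Step 2:
                  E         J
  init        2.486     0.127
  Δ         0.04307  -0.02871
  eq          2.529   0.09824
  solve Keq expr → x = -0.01436; check Q = 5.9650e-04

Direction: reverse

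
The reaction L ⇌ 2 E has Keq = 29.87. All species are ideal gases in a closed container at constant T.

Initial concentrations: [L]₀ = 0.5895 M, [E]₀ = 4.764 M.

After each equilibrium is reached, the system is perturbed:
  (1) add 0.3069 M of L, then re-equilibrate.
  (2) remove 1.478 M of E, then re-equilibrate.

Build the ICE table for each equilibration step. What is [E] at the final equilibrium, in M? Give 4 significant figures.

[E]_eq = 4.005 M

Q₀ = 38.5 vs Keq = 29.87 ⇒ Q>K, reverse
Step 1:
                   L          E
  I           0.5895      4.764
  C           0.1049    -0.2098
  E           0.6944      4.554
  solve Keq expr → x = -0.1049; check Q = 29.87
Then add 0.3069 M of L.
Step 2:
                   L          E
  I            1.001      4.554
  C          -0.1877     0.3754
  E           0.8136       4.93
  solve Keq expr → x = 0.1877; check Q = 29.87
Then remove 1.478 M of E.
Step 3:
                   L          E
  I           0.8136      3.452
  C          -0.2766     0.5532
  E            0.537      4.005
  solve Keq expr → x = 0.2766; check Q = 29.87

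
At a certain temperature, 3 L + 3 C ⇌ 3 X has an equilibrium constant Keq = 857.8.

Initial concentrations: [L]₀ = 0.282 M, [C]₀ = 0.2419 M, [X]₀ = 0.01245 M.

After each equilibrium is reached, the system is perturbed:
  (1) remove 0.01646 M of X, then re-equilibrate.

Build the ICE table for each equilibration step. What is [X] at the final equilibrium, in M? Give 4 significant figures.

[X]_eq = 0.1364 M

Q₀ = 0.006079 vs Keq = 857.8 ⇒ Q<K, forward
Step 1:
                   L          C          X
  Initial      0.282     0.2419    0.01245
  Change     -0.1355    -0.1355     0.1355
  Equil       0.1465     0.1064      0.148
  solve Keq expr → x = 0.04518; check Q = 857.8
Then remove 0.01646 M of X.
Step 2:
                   L          C          X
  Initial     0.1465     0.1064     0.1315
  Change   -0.004905  -0.004905   0.004905
  Equil       0.1415     0.1014     0.1364
  solve Keq expr → x = 0.001635; check Q = 857.8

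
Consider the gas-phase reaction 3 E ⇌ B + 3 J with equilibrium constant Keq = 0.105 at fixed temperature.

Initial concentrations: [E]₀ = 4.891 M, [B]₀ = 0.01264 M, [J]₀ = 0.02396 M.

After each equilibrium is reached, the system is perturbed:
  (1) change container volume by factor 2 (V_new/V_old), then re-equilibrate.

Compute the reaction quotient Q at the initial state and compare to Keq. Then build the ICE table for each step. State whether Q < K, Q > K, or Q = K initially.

Q₀ = 1.4860e-09 vs Keq = 0.105 ⇒ Q<K, forward
Step 1:
                   E          B          J
  I            4.891    0.01264    0.02396
  C           -1.743      0.581      1.743
  E            3.148     0.5937      1.767
  solve Keq expr → x = 0.581; check Q = 0.105
Then change container volume by factor 2 (V_new/V_old).
Step 2:
                   E          B          J
  I            1.574     0.2968     0.8835
  C          -0.1112    0.03707     0.1112
  E            1.463     0.3339     0.9947
  solve Keq expr → x = 0.03707; check Q = 0.105

Q₀ = 1.4860e-09; Q < K (proceeds forward)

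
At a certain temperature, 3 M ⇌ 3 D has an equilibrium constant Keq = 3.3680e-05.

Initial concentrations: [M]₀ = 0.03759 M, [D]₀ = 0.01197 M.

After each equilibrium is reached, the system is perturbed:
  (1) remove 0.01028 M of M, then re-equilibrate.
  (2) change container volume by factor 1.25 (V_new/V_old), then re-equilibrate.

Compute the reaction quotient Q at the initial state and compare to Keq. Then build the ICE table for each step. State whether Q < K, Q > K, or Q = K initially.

Q₀ = 0.03229; Q > K (proceeds reverse)

Q₀ = 0.03229 vs Keq = 3.3680e-05 ⇒ Q>K, reverse
Step 1:
                   M          D
  I          0.03759    0.01197
  C          0.01042   -0.01042
  E          0.04801    0.00155
  solve Keq expr → x = -0.003473; check Q = 3.3680e-05
Then remove 0.01028 M of M.
Step 2:
                   M          D
  I          0.03773    0.00155
  C       3.2160e-04 -3.2160e-04
  E          0.03805   0.001229
  solve Keq expr → x = -1.0720e-04; check Q = 3.3680e-05
Then change container volume by factor 1.25 (V_new/V_old).
Step 3:
                   M          D
  I          0.03044 9.8306e-04
  C                0          0
  E          0.03044 9.8306e-04
  solve Keq expr → x = 0; check Q = 3.3680e-05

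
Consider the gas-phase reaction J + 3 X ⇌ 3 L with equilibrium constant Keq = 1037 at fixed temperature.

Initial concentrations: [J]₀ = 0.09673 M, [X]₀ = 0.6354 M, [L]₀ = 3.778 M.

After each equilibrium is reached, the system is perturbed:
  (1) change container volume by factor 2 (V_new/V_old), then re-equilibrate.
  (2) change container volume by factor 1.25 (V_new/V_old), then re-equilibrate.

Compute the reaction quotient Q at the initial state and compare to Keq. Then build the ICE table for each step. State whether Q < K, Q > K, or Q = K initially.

Q₀ = 2173; Q > K (proceeds reverse)

Q₀ = 2173 vs Keq = 1037 ⇒ Q>K, reverse
Step 1:
                    J           X           L
  Initial     0.09673      0.6354       3.778
  Change         0.03     0.08999    -0.08999
  Equil        0.1267      0.7254       3.688
  solve Keq expr → x = -0.03; check Q = 1037
Then change container volume by factor 2 (V_new/V_old).
Step 2:
                    J           X           L
  Initial     0.06336      0.3627       1.844
  Change      0.01641     0.04922    -0.04922
  Equil       0.07977      0.4119       1.795
  solve Keq expr → x = -0.01641; check Q = 1037
Then change container volume by factor 1.25 (V_new/V_old).
Step 3:
                    J           X           L
  Initial     0.06382      0.3295       1.436
  Change     0.004632      0.0139     -0.0139
  Equil       0.06845      0.3434       1.422
  solve Keq expr → x = -0.004632; check Q = 1037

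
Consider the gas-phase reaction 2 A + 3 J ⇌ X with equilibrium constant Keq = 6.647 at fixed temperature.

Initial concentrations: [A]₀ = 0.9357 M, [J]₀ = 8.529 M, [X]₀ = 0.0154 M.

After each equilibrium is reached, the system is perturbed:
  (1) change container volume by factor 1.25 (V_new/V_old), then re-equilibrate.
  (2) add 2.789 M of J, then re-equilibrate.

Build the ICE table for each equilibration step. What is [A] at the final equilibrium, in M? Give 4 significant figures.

[A]_eq = 0.009664 M

Q₀ = 2.8350e-05 vs Keq = 6.647 ⇒ Q<K, forward
Step 1:
                   A          J          X
  I           0.9357      8.529     0.0154
  C          -0.9217     -1.383     0.4608
  E          0.01401      7.146     0.4762
  solve Keq expr → x = 0.4608; check Q = 6.647
Then change container volume by factor 1.25 (V_new/V_old).
Step 2:
                   A          J          X
  I          0.01121      5.717      0.381
  C         0.006191   0.009287  -0.003096
  E           0.0174      5.726     0.3779
  solve Keq expr → x = -0.003096; check Q = 6.647
Then add 2.789 M of J.
Step 3:
                   A          J          X
  I           0.0174      8.515     0.3779
  C        -0.007736    -0.0116   0.003868
  E         0.009664      8.504     0.3818
  solve Keq expr → x = 0.003868; check Q = 6.647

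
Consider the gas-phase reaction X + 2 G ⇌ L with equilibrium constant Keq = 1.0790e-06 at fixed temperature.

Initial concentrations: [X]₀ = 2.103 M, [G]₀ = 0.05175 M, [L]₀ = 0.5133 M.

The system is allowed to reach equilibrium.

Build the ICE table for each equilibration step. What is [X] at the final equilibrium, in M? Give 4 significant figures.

Q₀ = 91.14 vs Keq = 1.0790e-06 ⇒ Q>K, reverse
Step 1:
                  X         G         L
  init        2.103   0.05175    0.5133
  Δ          0.5133     1.027   -0.5133
  eq          2.616     1.078 3.2826e-06
  solve Keq expr → x = -0.5133; check Q = 1.0790e-06

[X]_eq = 2.616 M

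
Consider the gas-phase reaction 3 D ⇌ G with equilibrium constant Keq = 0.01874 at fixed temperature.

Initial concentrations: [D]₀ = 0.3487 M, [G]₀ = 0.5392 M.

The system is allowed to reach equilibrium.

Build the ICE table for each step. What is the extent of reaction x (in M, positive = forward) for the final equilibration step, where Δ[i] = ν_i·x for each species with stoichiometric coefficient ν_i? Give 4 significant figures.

x = -0.4482 M

Q₀ = 12.72 vs Keq = 0.01874 ⇒ Q>K, reverse
Step 1:
                   D          G
  init        0.3487     0.5392
  Δ            1.345    -0.4482
  eq           1.693    0.09099
  solve Keq expr → x = -0.4482; check Q = 0.01874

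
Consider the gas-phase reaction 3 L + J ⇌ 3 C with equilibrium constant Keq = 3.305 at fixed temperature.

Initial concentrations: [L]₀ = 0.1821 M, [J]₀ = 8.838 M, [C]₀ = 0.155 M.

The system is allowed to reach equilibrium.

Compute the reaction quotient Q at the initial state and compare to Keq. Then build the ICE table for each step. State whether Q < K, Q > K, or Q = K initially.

Q₀ = 0.06978 vs Keq = 3.305 ⇒ Q<K, forward
Step 1:
                  L         J         C
  init       0.1821     8.838     0.155
  Δ        -0.09939  -0.03313   0.09939
  eq        0.08271     8.805    0.2544
  solve Keq expr → x = 0.03313; check Q = 3.305

Q₀ = 0.06978; Q < K (proceeds forward)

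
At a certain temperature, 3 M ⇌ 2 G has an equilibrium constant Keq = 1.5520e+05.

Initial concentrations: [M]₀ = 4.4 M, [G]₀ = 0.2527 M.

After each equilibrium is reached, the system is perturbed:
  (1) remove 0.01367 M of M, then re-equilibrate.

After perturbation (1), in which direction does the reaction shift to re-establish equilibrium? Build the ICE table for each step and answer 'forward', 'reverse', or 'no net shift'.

Direction: reverse

Q₀ = 7.4964e-04 vs Keq = 1.5520e+05 ⇒ Q<K, forward
Step 1:
                    M           G
  I               4.4      0.2527
  C             -4.36       2.907
  E           0.04007       3.159
  solve Keq expr → x = 1.453; check Q = 1.5520e+05
Then remove 0.01367 M of M.
Step 2:
                    M           G
  I            0.0264       3.159
  C           0.01359   -0.009062
  E           0.03999        3.15
  solve Keq expr → x = -0.004531; check Q = 1.5520e+05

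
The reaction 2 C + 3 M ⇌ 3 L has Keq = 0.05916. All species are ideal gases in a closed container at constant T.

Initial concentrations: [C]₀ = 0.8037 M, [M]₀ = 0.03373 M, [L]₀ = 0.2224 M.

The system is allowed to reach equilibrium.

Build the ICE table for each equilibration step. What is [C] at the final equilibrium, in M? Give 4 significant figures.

[C]_eq = 0.9063 M

Q₀ = 443.8 vs Keq = 0.05916 ⇒ Q>K, reverse
Step 1:
                   C          M          L
  init        0.8037    0.03373     0.2224
  Δ           0.1026     0.1539    -0.1539
  eq          0.9063     0.1877    0.06848
  solve Keq expr → x = -0.05131; check Q = 0.05916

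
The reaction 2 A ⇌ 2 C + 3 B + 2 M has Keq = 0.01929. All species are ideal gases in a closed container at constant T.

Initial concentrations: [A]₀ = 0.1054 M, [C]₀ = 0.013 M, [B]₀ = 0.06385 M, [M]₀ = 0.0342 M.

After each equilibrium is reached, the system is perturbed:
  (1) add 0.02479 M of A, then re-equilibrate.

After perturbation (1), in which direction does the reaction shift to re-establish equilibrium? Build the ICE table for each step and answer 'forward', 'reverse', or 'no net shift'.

Direction: forward

Q₀ = 4.6317e-09 vs Keq = 0.01929 ⇒ Q<K, forward
Step 1:
                    A           C           B           M
  I            0.1054       0.013     0.06385      0.0342
  C          -0.09578     0.09578      0.1437     0.09578
  E          0.009623      0.1088      0.2075        0.13
  solve Keq expr → x = 0.04789; check Q = 0.01929
Then add 0.02479 M of A.
Step 2:
                    A           C           B           M
  I           0.03441      0.1088      0.2075        0.13
  C          -0.01878     0.01878     0.02817     0.01878
  E           0.01563      0.1276      0.2357      0.1488
  solve Keq expr → x = 0.00939; check Q = 0.01929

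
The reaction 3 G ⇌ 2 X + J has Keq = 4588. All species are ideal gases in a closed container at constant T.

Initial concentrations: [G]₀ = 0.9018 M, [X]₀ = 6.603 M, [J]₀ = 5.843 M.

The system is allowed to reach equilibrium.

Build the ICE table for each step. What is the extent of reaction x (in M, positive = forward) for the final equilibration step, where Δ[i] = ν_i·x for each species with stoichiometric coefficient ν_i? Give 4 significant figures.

Q₀ = 347.4 vs Keq = 4588 ⇒ Q<K, forward
Step 1:
                  G         X         J
  Initial    0.9018     6.603     5.843
  Change    -0.5037    0.3358    0.1679
  Equil      0.3981     6.939     6.011
  solve Keq expr → x = 0.1679; check Q = 4588

x = 0.1679 M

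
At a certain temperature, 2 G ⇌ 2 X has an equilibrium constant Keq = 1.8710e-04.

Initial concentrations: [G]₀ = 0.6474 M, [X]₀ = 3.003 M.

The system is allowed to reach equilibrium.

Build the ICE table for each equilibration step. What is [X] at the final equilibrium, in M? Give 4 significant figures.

Q₀ = 21.52 vs Keq = 1.8710e-04 ⇒ Q>K, reverse
Step 1:
                   G          X
  init        0.6474      3.003
  Δ            2.954     -2.954
  eq           3.601    0.04926
  solve Keq expr → x = -1.477; check Q = 1.8710e-04

[X]_eq = 0.04926 M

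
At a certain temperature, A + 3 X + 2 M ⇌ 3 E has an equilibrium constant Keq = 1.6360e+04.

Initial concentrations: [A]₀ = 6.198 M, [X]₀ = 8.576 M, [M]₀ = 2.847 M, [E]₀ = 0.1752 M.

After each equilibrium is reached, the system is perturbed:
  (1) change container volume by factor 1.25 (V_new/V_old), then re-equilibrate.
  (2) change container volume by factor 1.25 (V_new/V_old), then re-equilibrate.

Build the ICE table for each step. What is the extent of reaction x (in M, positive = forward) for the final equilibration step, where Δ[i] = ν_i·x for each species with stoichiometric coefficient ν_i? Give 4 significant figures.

x = -6.5851e-04 M

Q₀ = 1.6972e-07 vs Keq = 1.6360e+04 ⇒ Q<K, forward
Step 1:
                    A           X           M           E
  I             6.198       8.576       2.847      0.1752
  C            -1.422      -4.265      -2.843       4.265
  E             4.776       4.311    0.003739        4.44
  solve Keq expr → x = 1.422; check Q = 1.6360e+04
Then change container volume by factor 1.25 (V_new/V_old).
Step 2:
                    A           X           M           E
  I             3.821       3.449    0.002991       3.552
  C        5.9124e-04    0.001774    0.001182   -0.001774
  E             3.822       3.451    0.004174        3.55
  solve Keq expr → x = -5.9124e-04; check Q = 1.6360e+04
Then change container volume by factor 1.25 (V_new/V_old).
Step 3:
                    A           X           M           E
  I             3.057       2.761    0.003339        2.84
  C        6.5851e-04    0.001976    0.001317   -0.001976
  E             3.058       2.763    0.004656       2.838
  solve Keq expr → x = -6.5851e-04; check Q = 1.6360e+04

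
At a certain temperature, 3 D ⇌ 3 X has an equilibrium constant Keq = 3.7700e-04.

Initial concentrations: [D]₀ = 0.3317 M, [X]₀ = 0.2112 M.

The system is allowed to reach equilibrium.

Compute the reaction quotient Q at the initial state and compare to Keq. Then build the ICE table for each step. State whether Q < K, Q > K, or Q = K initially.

Q₀ = 0.2581 vs Keq = 3.7700e-04 ⇒ Q>K, reverse
Step 1:
                   D          X
  init        0.3317     0.2112
  Δ           0.1746    -0.1746
  eq          0.5063    0.03658
  solve Keq expr → x = -0.05821; check Q = 3.7700e-04

Q₀ = 0.2581; Q > K (proceeds reverse)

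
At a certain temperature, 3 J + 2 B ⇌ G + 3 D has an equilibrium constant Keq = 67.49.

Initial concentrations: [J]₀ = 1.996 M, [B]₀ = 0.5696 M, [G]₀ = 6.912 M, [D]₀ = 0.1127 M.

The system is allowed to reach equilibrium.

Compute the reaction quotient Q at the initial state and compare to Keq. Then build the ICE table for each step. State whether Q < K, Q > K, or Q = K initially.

Q₀ = 0.003835 vs Keq = 67.49 ⇒ Q<K, forward
Step 1:
                   J          B          G          D
  I            1.996     0.5696      6.912     0.1127
  C          -0.6478    -0.4319     0.2159     0.6478
  E            1.348     0.1377      7.128     0.7605
  solve Keq expr → x = 0.2159; check Q = 67.49

Q₀ = 0.003835; Q < K (proceeds forward)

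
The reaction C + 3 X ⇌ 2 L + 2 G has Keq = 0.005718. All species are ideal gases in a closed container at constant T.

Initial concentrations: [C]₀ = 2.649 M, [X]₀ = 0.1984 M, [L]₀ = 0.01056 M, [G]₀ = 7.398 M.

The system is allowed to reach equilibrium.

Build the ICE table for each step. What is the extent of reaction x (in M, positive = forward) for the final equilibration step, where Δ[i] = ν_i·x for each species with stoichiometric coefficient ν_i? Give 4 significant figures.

Q₀ = 0.295 vs Keq = 0.005718 ⇒ Q>K, reverse
Step 1:
                    C           X           L           G
  I             2.649      0.1984     0.01056       7.398
  C          0.004468      0.0134   -0.008935   -0.008935
  E             2.653      0.2118    0.001625       7.389
  solve Keq expr → x = -0.004468; check Q = 0.005718

x = -0.004468 M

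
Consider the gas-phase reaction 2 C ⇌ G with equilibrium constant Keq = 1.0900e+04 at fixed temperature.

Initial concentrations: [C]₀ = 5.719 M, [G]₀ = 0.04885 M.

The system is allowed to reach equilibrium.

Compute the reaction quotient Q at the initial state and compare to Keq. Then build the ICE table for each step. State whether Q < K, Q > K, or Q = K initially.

Q₀ = 0.001494 vs Keq = 1.0900e+04 ⇒ Q<K, forward
Step 1:
                  C         G
  init        5.719   0.04885
  Δ          -5.703     2.851
  eq        0.01631       2.9
  solve Keq expr → x = 2.851; check Q = 1.0900e+04

Q₀ = 0.001494; Q < K (proceeds forward)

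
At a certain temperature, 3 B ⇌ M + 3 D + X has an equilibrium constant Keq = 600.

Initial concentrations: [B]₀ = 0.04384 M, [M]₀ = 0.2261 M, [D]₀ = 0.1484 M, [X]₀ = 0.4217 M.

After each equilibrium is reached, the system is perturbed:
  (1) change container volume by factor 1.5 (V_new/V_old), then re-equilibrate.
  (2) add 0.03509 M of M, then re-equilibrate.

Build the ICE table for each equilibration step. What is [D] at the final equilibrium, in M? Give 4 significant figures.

Q₀ = 3.698 vs Keq = 600 ⇒ Q<K, forward
Step 1:
                    B           M           D           X
  Initial     0.04384      0.2261      0.1484      0.4217
  Change     -0.03373     0.01124     0.03373     0.01124
  Equil       0.01011      0.2373      0.1821      0.4329
  solve Keq expr → x = 0.01124; check Q = 600
Then change container volume by factor 1.5 (V_new/V_old).
Step 2:
                    B           M           D           X
  Initial    0.006743      0.1582      0.1214      0.2886
  Change    -0.001524  5.0795e-04    0.001524  5.0795e-04
  Equil      0.005219      0.1587      0.1229      0.2891
  solve Keq expr → x = 5.0795e-04; check Q = 600
Then add 0.03509 M of M.
Step 3:
                    B           M           D           X
  Initial    0.005219      0.1938      0.1229      0.2891
  Change   3.4192e-04 -1.1397e-04 -3.4192e-04 -1.1397e-04
  Equil      0.005561      0.1937      0.1226       0.289
  solve Keq expr → x = -1.1397e-04; check Q = 600

[D]_eq = 0.1226 M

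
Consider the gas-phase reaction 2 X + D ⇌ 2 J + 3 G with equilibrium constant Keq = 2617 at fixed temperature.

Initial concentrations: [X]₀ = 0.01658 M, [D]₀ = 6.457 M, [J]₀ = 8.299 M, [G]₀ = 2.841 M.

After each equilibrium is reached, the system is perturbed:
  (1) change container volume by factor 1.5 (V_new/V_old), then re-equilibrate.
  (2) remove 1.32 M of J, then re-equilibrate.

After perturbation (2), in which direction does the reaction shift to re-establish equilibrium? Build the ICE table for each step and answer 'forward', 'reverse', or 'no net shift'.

Q₀ = 8.8974e+05 vs Keq = 2617 ⇒ Q>K, reverse
Step 1:
                  X         D         J         G
  I         0.01658     6.457     8.299     2.841
  C          0.2269    0.1134   -0.2269   -0.3403
  E          0.2434      6.57     8.072     2.501
  solve Keq expr → x = -0.1134; check Q = 2617
Then change container volume by factor 1.5 (V_new/V_old).
Step 2:
                  X         D         J         G
  I          0.1623      4.38     5.381     1.667
  C        -0.04602  -0.02301   0.04602   0.06903
  E          0.1163     4.357     5.427     1.736
  solve Keq expr → x = 0.02301; check Q = 2617
Then remove 1.32 M of J.
Step 3:
                  X         D         J         G
  I          0.1163     4.357     4.107     1.736
  C        -0.02476  -0.01238   0.02476   0.03714
  E         0.09151     4.345     4.132     1.773
  solve Keq expr → x = 0.01238; check Q = 2617

Direction: forward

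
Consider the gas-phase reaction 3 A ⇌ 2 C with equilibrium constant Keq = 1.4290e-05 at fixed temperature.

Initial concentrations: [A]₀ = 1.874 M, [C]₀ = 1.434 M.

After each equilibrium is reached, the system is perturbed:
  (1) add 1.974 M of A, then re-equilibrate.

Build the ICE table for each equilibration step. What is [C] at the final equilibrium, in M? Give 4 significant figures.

Q₀ = 0.3125 vs Keq = 1.4290e-05 ⇒ Q>K, reverse
Step 1:
                  A         C
  Initial     1.874     1.434
  Change      2.106    -1.404
  Equil        3.98   0.03001
  solve Keq expr → x = -0.702; check Q = 1.4290e-05
Then add 1.974 M of A.
Step 2:
                  A         C
  Initial     5.954   0.03001
  Change    -0.0366    0.0244
  Equil       5.917   0.05441
  solve Keq expr → x = 0.0122; check Q = 1.4290e-05

[C]_eq = 0.05441 M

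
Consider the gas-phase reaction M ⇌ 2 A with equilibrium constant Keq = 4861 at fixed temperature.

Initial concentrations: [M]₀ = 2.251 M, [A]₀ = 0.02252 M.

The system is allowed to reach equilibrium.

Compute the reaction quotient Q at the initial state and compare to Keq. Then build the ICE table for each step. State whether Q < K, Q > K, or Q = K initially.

Q₀ = 2.2530e-04; Q < K (proceeds forward)

Q₀ = 2.2530e-04 vs Keq = 4861 ⇒ Q<K, forward
Step 1:
                    M           A
  init          2.251     0.02252
  Δ            -2.247       4.494
  eq         0.004196       4.516
  solve Keq expr → x = 2.247; check Q = 4861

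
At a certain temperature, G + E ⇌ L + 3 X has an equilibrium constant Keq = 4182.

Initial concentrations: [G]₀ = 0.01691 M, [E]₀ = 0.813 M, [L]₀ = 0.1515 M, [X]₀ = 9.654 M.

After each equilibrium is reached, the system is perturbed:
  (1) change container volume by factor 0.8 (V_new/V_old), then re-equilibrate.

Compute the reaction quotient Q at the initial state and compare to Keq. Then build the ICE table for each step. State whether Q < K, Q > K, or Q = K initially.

Q₀ = 9915 vs Keq = 4182 ⇒ Q>K, reverse
Step 1:
                  G         E         L         X
  Initial   0.01691     0.813    0.1515     9.654
  Change     0.0173    0.0173   -0.0173  -0.05191
  Equil     0.03421    0.8303    0.1342     9.602
  solve Keq expr → x = -0.0173; check Q = 4182
Then change container volume by factor 0.8 (V_new/V_old).
Step 2:
                  G         E         L         X
  Initial   0.04277     1.038    0.1677        12
  Change    0.01604   0.01604  -0.01604  -0.04811
  Equil      0.0588     1.054    0.1517     11.95
  solve Keq expr → x = -0.01604; check Q = 4182

Q₀ = 9915; Q > K (proceeds reverse)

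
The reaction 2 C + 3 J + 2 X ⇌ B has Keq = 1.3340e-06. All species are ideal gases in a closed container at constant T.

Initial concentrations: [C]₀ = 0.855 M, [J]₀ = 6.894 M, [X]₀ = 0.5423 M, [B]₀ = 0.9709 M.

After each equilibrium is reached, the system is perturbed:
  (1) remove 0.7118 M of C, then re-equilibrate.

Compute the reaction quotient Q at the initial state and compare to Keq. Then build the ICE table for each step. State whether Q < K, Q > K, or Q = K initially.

Q₀ = 0.01378; Q > K (proceeds reverse)

Q₀ = 0.01378 vs Keq = 1.3340e-06 ⇒ Q>K, reverse
Step 1:
                   C          J          X          B
  I            0.855      6.894     0.5423     0.9709
  C            1.842      2.764      1.842    -0.9212
  E            2.697      9.658      2.385    0.04972
  solve Keq expr → x = -0.9212; check Q = 1.3340e-06
Then remove 0.7118 M of C.
Step 2:
                   C          J          X          B
  I            1.986      9.658      2.385    0.04972
  C          0.04033     0.0605    0.04033   -0.02017
  E            2.026      9.718      2.425    0.02955
  solve Keq expr → x = -0.02017; check Q = 1.3340e-06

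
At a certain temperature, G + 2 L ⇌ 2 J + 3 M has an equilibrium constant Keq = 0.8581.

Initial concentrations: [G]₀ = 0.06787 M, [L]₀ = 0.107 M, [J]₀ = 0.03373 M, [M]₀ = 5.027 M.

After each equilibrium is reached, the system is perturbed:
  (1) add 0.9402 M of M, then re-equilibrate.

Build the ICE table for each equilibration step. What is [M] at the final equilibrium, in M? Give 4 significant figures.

Q₀ = 186 vs Keq = 0.8581 ⇒ Q>K, reverse
Step 1:
                   G          L          J          M
  init       0.06787      0.107    0.03373      5.027
  Δ          0.01521    0.03043   -0.03043   -0.04564
  eq         0.08308     0.1374   0.003301      4.981
  solve Keq expr → x = -0.01521; check Q = 0.8581
Then add 0.9402 M of M.
Step 2:
                   G          L          J          M
  init       0.08308     0.1374   0.003301      5.922
  Δ       3.6701e-04 7.3403e-04 -7.3403e-04  -0.001101
  eq         0.08345     0.1382   0.002567       5.92
  solve Keq expr → x = -3.6701e-04; check Q = 0.8581

[M]_eq = 5.92 M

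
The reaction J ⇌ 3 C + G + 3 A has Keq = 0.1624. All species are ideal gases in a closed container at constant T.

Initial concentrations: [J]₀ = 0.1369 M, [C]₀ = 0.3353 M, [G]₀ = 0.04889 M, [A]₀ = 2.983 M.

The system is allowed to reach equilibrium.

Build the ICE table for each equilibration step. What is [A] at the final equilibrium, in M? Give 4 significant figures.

[A]_eq = 2.945 M

Q₀ = 0.3573 vs Keq = 0.1624 ⇒ Q>K, reverse
Step 1:
                    J           C           G           A
  Initial      0.1369      0.3353     0.04889       2.983
  Change      0.01268    -0.03804    -0.01268    -0.03804
  Equil        0.1496      0.2973     0.03621       2.945
  solve Keq expr → x = -0.01268; check Q = 0.1624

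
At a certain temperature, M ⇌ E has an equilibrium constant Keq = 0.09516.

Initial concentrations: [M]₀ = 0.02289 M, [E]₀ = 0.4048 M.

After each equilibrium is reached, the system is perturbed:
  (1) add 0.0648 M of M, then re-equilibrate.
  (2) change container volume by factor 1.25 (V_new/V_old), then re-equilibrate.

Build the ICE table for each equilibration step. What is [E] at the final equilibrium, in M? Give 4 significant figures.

Q₀ = 17.68 vs Keq = 0.09516 ⇒ Q>K, reverse
Step 1:
                   M          E
  init       0.02289     0.4048
  Δ           0.3676    -0.3676
  eq          0.3905    0.03716
  solve Keq expr → x = -0.3676; check Q = 0.09516
Then add 0.0648 M of M.
Step 2:
                   M          E
  init        0.4553    0.03716
  Δ        -0.005631   0.005631
  eq          0.4497    0.04279
  solve Keq expr → x = 0.005631; check Q = 0.09516
Then change container volume by factor 1.25 (V_new/V_old).
Step 3:
                   M          E
  init        0.3598    0.03423
  Δ                0          0
  eq          0.3598    0.03423
  solve Keq expr → x = 0; check Q = 0.09516

[E]_eq = 0.03423 M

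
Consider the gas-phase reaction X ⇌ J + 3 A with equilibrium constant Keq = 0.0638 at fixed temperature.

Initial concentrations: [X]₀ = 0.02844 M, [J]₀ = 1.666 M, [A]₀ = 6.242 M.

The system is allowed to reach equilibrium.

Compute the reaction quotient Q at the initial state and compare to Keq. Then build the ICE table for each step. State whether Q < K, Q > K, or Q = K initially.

Q₀ = 1.4247e+04; Q > K (proceeds reverse)

Q₀ = 1.4247e+04 vs Keq = 0.0638 ⇒ Q>K, reverse
Step 1:
                    X           J           A
  init        0.02844       1.666       6.242
  Δ             1.625      -1.625      -4.874
  eq            1.653     0.04123       1.368
  solve Keq expr → x = -1.625; check Q = 0.0638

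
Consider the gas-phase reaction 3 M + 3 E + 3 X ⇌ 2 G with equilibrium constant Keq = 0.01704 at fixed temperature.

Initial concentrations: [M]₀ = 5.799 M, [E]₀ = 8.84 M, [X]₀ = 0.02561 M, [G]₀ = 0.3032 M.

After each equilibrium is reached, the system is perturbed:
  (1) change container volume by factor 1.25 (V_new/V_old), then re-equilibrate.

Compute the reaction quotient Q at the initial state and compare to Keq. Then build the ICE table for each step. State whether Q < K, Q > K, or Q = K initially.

Q₀ = 0.04063 vs Keq = 0.01704 ⇒ Q>K, reverse
Step 1:
                   M          E          X          G
  Initial      5.799       8.84    0.02561     0.3032
  Change    0.008116   0.008116   0.008116  -0.005411
  Equil        5.807      8.848    0.03373     0.2978
  solve Keq expr → x = -0.002705; check Q = 0.01704
Then change container volume by factor 1.25 (V_new/V_old).
Step 2:
                   M          E          X          G
  Initial      4.646      7.078    0.02698     0.2382
  Change     0.01674    0.01674    0.01674   -0.01116
  Equil        4.662      7.095    0.04372     0.2271
  solve Keq expr → x = -0.00558; check Q = 0.01704

Q₀ = 0.04063; Q > K (proceeds reverse)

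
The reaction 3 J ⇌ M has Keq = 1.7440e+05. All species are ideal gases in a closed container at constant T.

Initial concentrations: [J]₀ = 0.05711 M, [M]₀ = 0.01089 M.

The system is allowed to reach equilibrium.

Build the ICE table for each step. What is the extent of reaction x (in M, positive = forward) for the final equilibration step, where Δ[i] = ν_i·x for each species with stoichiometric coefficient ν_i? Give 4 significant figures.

x = 0.01722 M

Q₀ = 58.46 vs Keq = 1.7440e+05 ⇒ Q<K, forward
Step 1:
                   J          M
  I          0.05711    0.01089
  C         -0.05167    0.01722
  E         0.005442    0.02811
  solve Keq expr → x = 0.01722; check Q = 1.7440e+05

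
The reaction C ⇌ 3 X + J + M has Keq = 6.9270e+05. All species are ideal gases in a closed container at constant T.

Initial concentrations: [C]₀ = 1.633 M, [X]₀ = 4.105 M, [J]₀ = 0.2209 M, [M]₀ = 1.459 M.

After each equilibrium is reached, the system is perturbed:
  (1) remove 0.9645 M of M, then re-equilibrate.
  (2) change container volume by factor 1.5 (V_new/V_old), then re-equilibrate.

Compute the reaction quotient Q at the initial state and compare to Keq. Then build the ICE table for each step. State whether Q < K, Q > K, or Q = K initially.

Q₀ = 13.65; Q < K (proceeds forward)

Q₀ = 13.65 vs Keq = 6.9270e+05 ⇒ Q<K, forward
Step 1:
                   C          X          J          M
  I            1.633      4.105     0.2209      1.459
  C           -1.627      4.881      1.627      1.627
  E         0.005974      8.986      1.848      3.086
  solve Keq expr → x = 1.627; check Q = 6.9270e+05
Then remove 0.9645 M of M.
Step 2:
                   C          X          J          M
  I         0.005974      8.986      1.848      2.122
  C        -0.001852   0.005555   0.001852   0.001852
  E         0.004122      8.992       1.85      2.123
  solve Keq expr → x = 0.001852; check Q = 6.9270e+05
Then change container volume by factor 1.5 (V_new/V_old).
Step 3:
                   C          X          J          M
  I         0.002748      5.994      1.233      1.416
  C        -0.002202   0.006605   0.002202   0.002202
  E       5.4644e-04      6.001      1.235      1.418
  solve Keq expr → x = 0.002202; check Q = 6.9270e+05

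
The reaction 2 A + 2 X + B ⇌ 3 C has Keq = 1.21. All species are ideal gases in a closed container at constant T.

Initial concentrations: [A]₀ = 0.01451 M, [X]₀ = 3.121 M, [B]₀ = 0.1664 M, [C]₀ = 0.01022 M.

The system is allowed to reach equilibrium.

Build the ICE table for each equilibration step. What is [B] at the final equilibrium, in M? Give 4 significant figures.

Q₀ = 0.003128 vs Keq = 1.21 ⇒ Q<K, forward
Step 1:
                   A          X          B          C
  Initial    0.01451      3.121     0.1664    0.01022
  Change    -0.01126   -0.01126  -0.005628    0.01688
  Equil     0.003253       3.11     0.1608     0.0271
  solve Keq expr → x = 0.005628; check Q = 1.21

[B]_eq = 0.1608 M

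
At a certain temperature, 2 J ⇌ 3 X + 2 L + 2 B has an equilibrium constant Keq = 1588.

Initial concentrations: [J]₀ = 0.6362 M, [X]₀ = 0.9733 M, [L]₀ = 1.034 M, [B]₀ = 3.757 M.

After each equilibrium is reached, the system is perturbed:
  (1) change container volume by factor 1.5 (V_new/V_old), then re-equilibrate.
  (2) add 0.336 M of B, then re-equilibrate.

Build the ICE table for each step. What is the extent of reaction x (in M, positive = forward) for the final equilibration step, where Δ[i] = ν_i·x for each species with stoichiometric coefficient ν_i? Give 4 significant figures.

Q₀ = 34.38 vs Keq = 1588 ⇒ Q<K, forward
Step 1:
                    J           X           L           B
  Initial      0.6362      0.9733       1.034       3.757
  Change      -0.3649      0.5473      0.3649      0.3649
  Equil        0.2713       1.521       1.399       4.122
  solve Keq expr → x = 0.1824; check Q = 1588
Then change container volume by factor 1.5 (V_new/V_old).
Step 2:
                    J           X           L           B
  Initial      0.1809       1.014      0.9326       2.748
  Change     -0.09094      0.1364     0.09094     0.09094
  Equil       0.08994        1.15       1.024       2.839
  solve Keq expr → x = 0.04547; check Q = 1588
Then add 0.336 M of B.
Step 3:
                    J           X           L           B
  Initial     0.08994        1.15       1.024       3.175
  Change     0.008041    -0.01206   -0.008041   -0.008041
  Equil       0.09798       1.138       1.015       3.167
  solve Keq expr → x = -0.00402; check Q = 1588

x = -0.00402 M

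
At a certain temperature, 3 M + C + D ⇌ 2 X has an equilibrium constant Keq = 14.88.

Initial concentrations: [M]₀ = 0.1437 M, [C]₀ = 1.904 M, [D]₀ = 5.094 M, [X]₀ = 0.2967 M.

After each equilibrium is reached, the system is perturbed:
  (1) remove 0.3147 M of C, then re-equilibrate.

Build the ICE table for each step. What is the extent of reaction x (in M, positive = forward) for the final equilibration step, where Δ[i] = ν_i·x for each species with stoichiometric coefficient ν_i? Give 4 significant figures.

x = -0.001681 M

Q₀ = 3.059 vs Keq = 14.88 ⇒ Q<K, forward
Step 1:
                   M          C          D          X
  I           0.1437      1.904      5.094     0.2967
  C         -0.05202   -0.01734   -0.01734    0.03468
  E          0.09168      1.887      5.077     0.3314
  solve Keq expr → x = 0.01734; check Q = 14.88
Then remove 0.3147 M of C.
Step 2:
                   M          C          D          X
  I          0.09168      1.572      5.077     0.3314
  C         0.005044   0.001681   0.001681  -0.003363
  E          0.09672      1.574      5.078      0.328
  solve Keq expr → x = -0.001681; check Q = 14.88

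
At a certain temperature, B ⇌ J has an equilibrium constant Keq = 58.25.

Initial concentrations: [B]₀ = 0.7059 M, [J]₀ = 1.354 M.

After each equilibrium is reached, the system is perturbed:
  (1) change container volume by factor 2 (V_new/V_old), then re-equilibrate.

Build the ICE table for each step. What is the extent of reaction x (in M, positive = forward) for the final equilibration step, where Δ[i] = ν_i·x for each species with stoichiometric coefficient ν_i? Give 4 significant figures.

Q₀ = 1.918 vs Keq = 58.25 ⇒ Q<K, forward
Step 1:
                    B           J
  init         0.7059       1.354
  Δ           -0.6711      0.6711
  eq          0.03477       2.025
  solve Keq expr → x = 0.6711; check Q = 58.25
Then change container volume by factor 2 (V_new/V_old).
Step 2:
                    B           J
  init        0.01738       1.013
  Δ                 0           0
  eq          0.01738       1.013
  solve Keq expr → x = 0; check Q = 58.25

x = 0 M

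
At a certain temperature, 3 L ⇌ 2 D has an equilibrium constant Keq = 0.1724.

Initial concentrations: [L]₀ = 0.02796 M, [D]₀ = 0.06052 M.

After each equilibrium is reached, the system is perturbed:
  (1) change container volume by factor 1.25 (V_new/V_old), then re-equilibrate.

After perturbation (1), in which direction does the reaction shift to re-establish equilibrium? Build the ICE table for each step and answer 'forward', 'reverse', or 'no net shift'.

Q₀ = 167.6 vs Keq = 0.1724 ⇒ Q>K, reverse
Step 1:
                  L         D
  Initial   0.02796   0.06052
  Change     0.0713  -0.04753
  Equil     0.09926   0.01299
  solve Keq expr → x = -0.02377; check Q = 0.1724
Then change container volume by factor 1.25 (V_new/V_old).
Step 2:
                  L         D
  Initial   0.07941   0.01039
  Change   0.001301 -8.6741e-04
  Equil     0.08071  0.009521
  solve Keq expr → x = -4.3371e-04; check Q = 0.1724

Direction: reverse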